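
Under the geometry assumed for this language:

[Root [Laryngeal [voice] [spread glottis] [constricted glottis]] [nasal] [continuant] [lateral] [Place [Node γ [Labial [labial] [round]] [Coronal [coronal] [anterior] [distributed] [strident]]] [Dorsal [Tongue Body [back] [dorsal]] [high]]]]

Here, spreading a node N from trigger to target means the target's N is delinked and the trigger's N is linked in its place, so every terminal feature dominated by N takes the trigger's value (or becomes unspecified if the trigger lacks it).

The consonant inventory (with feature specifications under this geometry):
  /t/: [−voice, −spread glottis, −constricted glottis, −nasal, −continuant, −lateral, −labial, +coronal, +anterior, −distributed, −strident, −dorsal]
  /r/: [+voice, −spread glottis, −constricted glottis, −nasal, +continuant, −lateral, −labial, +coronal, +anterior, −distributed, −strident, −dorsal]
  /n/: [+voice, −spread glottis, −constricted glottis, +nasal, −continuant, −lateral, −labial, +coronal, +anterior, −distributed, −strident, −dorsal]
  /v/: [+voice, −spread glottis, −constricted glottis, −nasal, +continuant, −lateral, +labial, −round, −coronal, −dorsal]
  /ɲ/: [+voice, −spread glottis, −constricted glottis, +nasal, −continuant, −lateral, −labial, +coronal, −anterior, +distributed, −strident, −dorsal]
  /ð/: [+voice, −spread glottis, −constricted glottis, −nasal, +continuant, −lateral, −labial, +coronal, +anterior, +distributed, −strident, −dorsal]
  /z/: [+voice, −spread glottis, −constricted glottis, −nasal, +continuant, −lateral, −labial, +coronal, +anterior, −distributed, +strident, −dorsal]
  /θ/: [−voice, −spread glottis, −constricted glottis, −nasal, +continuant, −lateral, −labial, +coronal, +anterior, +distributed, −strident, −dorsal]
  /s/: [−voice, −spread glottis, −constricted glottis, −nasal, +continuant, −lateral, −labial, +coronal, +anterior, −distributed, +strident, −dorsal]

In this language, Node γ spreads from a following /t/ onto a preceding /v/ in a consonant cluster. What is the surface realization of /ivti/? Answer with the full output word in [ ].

The Node γ node dominates the terminals [labial], [round], [coronal], [anterior], [distributed], [strident].
Spreading Node γ from /t/ onto /v/ replaces those values with /t/'s: [−labial], [+coronal], [+anterior], [−distributed], [−strident]. Features outside Node γ ([voice], [spread glottis], [constricted glottis], …) stay as in /v/.
Among the inventory, only /r/ has exactly this specification, giving the surface form [irti].

[irti]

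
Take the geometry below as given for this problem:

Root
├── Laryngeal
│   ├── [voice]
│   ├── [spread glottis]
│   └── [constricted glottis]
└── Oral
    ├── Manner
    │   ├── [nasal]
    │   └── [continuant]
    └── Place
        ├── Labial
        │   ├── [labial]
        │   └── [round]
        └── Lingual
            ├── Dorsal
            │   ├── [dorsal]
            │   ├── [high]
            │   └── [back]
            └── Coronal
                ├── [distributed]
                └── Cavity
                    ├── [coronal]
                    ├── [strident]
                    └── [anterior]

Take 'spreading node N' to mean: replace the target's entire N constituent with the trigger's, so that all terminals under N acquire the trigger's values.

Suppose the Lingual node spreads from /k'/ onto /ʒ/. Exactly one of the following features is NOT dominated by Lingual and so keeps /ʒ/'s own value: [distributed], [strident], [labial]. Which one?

Lingual dominates exactly [dorsal], [high], [back], [distributed], [coronal], [strident], [anterior].
Of the listed options, [distributed], [strident] are among these and would be overwritten by spreading Lingual.
But [labial] is a dependent of Labial, outside Lingual; it is therefore untouched by the spreading.

[labial]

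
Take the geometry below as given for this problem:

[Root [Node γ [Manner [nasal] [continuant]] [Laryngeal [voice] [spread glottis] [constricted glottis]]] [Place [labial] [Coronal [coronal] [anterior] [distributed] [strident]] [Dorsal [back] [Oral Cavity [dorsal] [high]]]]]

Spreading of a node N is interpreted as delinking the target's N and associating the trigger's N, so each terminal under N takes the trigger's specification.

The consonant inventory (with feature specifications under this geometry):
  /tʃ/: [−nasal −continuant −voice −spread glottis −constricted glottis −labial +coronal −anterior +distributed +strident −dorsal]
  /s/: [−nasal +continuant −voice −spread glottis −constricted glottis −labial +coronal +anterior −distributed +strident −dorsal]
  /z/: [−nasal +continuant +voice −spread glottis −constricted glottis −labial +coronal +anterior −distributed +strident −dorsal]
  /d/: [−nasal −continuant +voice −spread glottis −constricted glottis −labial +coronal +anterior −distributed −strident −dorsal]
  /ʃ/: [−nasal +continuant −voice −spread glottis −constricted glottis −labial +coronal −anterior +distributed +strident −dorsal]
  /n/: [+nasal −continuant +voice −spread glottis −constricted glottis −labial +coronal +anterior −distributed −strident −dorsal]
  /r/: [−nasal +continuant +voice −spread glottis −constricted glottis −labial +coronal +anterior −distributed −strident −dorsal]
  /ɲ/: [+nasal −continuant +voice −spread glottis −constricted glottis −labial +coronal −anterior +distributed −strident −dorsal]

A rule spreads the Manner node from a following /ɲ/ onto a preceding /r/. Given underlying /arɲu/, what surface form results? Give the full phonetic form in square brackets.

[anɲu]

Terminals under Manner in this geometry: [nasal], [continuant].
Spreading Manner from /ɲ/ onto /r/ replaces those values with /ɲ/'s: [+nasal], [−continuant]. Features outside Manner ([voice], [spread glottis], [constricted glottis], …) stay as in /r/.
The resulting bundle matches /n/ in the inventory; substituting it for /r/ gives [anɲu].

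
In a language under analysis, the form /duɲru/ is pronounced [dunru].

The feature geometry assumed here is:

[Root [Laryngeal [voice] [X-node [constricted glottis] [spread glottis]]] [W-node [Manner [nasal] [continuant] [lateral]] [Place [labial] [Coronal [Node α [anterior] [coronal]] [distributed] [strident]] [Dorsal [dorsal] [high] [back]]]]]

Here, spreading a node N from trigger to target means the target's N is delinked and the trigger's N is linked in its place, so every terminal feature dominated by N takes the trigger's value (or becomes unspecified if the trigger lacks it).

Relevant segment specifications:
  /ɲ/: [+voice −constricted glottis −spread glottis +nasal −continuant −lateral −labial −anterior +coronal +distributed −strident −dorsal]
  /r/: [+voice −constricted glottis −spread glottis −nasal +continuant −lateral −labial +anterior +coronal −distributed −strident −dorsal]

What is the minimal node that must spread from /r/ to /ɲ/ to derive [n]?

The alternation /ɲ/ → [n] changes [anterior], [distributed] and nothing else.
These terminals are all dominated by Coronal, and no proper subconstituent of Coronal covers them all; Coronal is their lowest common ancestor.
Delinking /ɲ/'s Coronal and associating /r/'s Coronal gives precisely the feature bundle of [n].
Features on which the two segments disagree outside Coronal, such as [continuant], [nasal], are unchanged — nothing dominating them spread, and Coronal is the minimal sufficient constituent.

Coronal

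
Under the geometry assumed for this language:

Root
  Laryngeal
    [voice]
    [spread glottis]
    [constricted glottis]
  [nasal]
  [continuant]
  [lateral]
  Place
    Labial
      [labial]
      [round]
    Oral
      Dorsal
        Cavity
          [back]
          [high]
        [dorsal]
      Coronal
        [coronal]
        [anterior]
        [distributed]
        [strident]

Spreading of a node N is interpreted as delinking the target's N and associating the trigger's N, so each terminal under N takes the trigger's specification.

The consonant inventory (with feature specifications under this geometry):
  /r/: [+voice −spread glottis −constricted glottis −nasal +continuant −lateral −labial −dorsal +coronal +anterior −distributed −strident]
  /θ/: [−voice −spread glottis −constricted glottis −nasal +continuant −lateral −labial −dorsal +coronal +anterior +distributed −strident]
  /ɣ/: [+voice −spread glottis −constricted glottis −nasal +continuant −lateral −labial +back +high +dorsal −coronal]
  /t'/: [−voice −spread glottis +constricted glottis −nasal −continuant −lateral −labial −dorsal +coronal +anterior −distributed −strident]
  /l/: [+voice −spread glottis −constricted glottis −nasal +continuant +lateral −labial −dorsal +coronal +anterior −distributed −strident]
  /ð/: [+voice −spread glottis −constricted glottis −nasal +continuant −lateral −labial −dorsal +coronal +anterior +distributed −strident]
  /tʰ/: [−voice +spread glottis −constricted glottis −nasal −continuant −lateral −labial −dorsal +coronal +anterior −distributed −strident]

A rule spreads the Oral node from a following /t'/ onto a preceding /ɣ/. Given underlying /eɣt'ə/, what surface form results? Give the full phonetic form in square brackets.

[ert'ə]

The Oral node dominates the terminals [back], [high], [dorsal], [coronal], [anterior], [distributed], [strident].
Spreading Oral from /t'/ onto /ɣ/ replaces those values with /t'/'s: [−dorsal], [+coronal], [+anterior], [−distributed], [−strident]. Features outside Oral ([voice], [spread glottis], [constricted glottis], …) stay as in /ɣ/.
Among the inventory, only /r/ has exactly this specification, giving the surface form [ert'ə].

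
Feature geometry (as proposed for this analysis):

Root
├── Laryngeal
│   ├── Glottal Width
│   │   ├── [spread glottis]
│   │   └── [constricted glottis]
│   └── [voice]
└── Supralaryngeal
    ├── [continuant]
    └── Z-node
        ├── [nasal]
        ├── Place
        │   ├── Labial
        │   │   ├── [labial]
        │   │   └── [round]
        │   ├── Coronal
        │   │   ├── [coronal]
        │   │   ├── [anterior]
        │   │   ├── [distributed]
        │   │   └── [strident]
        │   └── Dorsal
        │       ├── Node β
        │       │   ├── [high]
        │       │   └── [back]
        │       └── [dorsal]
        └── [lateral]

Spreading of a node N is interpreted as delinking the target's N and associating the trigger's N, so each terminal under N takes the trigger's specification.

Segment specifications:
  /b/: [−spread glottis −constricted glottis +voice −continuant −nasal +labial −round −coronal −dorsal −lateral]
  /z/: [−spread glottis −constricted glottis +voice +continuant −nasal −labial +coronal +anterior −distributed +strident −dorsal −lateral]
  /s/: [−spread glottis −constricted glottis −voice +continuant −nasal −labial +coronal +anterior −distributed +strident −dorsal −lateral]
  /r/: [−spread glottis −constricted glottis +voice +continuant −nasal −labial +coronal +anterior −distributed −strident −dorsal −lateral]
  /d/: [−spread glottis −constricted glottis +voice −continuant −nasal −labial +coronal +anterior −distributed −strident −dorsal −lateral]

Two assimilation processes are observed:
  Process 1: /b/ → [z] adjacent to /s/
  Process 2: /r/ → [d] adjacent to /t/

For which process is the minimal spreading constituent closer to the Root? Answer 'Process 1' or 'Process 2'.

Process 1: the features that change are [continuant], [labial], [round], [coronal], [anterior], [distributed], [strident]; the minimal node is Supralaryngeal (depth 1).
Process 2 alters [continuant]; the lowest dominating node is [continuant] (depth 2 from Root).
Depth 1 < depth 2; Process 1 involves the structurally higher constituent Supralaryngeal.

Process 1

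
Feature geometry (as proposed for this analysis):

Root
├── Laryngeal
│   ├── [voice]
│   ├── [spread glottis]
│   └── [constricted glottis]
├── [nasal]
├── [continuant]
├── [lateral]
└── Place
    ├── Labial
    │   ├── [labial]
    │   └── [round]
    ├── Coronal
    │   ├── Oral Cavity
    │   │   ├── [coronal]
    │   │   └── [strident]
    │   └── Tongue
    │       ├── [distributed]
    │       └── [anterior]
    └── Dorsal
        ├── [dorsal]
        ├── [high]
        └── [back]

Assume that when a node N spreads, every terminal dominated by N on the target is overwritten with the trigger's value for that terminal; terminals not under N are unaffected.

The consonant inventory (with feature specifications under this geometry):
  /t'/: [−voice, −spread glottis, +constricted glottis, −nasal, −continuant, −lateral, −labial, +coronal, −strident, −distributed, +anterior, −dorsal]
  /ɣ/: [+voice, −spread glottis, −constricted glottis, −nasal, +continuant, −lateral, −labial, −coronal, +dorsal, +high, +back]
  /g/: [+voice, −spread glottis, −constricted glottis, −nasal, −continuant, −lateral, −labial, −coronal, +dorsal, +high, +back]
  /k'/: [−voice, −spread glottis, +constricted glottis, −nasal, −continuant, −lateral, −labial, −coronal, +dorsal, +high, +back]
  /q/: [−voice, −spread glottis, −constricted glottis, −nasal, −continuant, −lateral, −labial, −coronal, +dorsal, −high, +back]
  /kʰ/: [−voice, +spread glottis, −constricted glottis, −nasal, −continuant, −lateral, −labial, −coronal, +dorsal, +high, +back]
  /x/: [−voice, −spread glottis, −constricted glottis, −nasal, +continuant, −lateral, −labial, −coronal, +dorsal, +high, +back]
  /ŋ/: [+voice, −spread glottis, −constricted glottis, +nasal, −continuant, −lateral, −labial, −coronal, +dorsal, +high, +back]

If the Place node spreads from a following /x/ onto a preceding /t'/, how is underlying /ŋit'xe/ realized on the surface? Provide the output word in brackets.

Place immediately or transitively dominates [labial], [round], [coronal], [strident], [distributed], [anterior], [dorsal], [high], [back].
After delinking /t'/'s Place and linking /x/'s, the affected terminals become [−labial], [−coronal], [+dorsal], [+high], [+back]; [voice], [spread glottis], [constricted glottis], … (outside Place) are retained from /t'/.
The resulting bundle matches /k'/ in the inventory; substituting it for /t'/ gives [ŋik'xe].

[ŋik'xe]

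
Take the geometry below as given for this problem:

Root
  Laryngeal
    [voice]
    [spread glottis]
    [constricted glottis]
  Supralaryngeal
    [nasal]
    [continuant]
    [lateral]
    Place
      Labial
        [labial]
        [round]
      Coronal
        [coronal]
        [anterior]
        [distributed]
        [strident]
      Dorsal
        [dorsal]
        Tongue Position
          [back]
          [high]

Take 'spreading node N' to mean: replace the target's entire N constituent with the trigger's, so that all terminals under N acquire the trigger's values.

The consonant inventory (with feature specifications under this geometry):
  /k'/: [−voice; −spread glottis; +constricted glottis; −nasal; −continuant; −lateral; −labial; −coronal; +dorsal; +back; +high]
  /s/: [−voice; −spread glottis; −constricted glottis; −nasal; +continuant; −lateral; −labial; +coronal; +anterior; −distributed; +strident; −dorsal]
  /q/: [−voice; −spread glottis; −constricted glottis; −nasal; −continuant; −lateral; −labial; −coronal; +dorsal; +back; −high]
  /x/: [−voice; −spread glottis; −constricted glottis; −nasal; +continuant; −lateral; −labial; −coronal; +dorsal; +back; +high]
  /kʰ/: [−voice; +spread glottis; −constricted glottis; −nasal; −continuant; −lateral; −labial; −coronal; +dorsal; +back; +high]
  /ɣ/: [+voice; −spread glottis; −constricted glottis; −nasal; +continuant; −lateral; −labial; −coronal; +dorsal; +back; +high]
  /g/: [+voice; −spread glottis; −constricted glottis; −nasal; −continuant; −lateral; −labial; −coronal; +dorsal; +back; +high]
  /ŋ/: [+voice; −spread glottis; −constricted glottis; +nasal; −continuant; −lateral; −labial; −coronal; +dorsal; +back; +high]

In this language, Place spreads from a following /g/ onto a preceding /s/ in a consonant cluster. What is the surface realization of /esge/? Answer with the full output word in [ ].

[exge]

The Place node dominates the terminals [labial], [round], [coronal], [anterior], [distributed], [strident], [dorsal], [back], [high].
The target acquires /g/'s values for everything under Place — [−labial], [−coronal], [+dorsal], [+back], [+high] — while keeping its own [voice], [spread glottis], [constricted glottis], ….
Among the inventory, only /x/ has exactly this specification, giving the surface form [exge].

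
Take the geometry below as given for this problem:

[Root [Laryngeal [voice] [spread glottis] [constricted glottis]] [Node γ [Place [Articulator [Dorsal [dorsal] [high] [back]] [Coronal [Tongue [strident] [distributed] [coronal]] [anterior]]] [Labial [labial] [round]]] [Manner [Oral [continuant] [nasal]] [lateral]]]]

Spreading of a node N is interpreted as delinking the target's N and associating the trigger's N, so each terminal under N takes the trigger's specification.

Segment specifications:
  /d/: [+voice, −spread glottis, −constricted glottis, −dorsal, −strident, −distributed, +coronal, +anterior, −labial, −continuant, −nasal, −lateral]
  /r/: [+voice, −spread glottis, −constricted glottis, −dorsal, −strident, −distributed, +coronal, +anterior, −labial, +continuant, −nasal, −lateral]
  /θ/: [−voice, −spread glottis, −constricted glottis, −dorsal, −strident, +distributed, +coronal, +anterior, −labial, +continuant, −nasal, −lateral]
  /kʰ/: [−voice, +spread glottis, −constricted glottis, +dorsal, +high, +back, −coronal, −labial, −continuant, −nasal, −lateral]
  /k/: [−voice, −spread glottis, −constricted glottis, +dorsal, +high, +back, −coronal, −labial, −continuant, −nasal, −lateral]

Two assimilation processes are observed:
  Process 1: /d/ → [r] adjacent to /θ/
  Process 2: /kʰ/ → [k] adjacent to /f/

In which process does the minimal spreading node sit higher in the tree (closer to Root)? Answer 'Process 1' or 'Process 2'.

Process 2

Process 1 alters [continuant]; the lowest dominating node is [continuant] (depth 4 from Root).
Process 2 alters [spread glottis]; the lowest dominating node is [spread glottis] (depth 2 from Root).
[spread glottis] is closer to Root than [continuant], so Process 2 spreads the higher node.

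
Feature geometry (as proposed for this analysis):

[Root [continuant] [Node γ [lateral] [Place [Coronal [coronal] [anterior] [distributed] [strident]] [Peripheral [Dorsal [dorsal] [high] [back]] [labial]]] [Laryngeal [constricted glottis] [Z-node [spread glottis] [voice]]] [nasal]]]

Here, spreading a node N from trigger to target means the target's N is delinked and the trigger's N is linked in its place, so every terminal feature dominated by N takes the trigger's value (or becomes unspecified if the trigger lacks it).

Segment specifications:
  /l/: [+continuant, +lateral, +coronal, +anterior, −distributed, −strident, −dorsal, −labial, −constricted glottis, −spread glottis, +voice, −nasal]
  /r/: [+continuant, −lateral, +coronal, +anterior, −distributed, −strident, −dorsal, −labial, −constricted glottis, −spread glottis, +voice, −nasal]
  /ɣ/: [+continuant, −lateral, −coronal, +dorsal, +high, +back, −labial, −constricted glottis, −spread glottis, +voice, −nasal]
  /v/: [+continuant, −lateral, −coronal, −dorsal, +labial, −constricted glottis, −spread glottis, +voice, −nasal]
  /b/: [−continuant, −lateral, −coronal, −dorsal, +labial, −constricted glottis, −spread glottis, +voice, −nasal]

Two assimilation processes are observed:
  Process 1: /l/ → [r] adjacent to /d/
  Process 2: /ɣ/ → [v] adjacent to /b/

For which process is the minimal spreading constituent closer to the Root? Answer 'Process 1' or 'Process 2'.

In Process 1, [lateral] changes, so the minimal spreading node is [lateral] at depth 2.
Process 2: the features that change are [labial], [dorsal], [high], [back]; the minimal node is Peripheral (depth 3).
[lateral] (depth 2) sits above Peripheral (depth 3), making Process 1 the one with the higher spreading node.

Process 1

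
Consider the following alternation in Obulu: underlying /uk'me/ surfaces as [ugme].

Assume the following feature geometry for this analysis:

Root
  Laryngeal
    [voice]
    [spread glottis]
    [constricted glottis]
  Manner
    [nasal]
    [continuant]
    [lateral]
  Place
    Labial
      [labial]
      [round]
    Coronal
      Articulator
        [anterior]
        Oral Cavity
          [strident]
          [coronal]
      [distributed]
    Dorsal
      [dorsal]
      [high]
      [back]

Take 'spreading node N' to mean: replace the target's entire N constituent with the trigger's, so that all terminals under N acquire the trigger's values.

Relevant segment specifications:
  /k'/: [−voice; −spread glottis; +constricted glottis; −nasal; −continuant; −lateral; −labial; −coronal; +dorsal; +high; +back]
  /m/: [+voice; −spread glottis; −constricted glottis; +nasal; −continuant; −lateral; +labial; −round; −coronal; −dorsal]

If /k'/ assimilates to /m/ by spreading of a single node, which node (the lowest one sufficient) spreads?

/k'/ and [g] differ in [voice], [constricted glottis]; every other specified feature is identical.
These terminals are all dominated by Laryngeal, and no proper subconstituent of Laryngeal covers them all; Laryngeal is their lowest common ancestor.
If Laryngeal spreads, every terminal under it takes /m/'s value, producing [g] as observed.
[nasal], [labial] — on which /m/ differs from /k'/ — are unchanged, so Root cannot have spread; the constituent is no larger than Laryngeal.

Laryngeal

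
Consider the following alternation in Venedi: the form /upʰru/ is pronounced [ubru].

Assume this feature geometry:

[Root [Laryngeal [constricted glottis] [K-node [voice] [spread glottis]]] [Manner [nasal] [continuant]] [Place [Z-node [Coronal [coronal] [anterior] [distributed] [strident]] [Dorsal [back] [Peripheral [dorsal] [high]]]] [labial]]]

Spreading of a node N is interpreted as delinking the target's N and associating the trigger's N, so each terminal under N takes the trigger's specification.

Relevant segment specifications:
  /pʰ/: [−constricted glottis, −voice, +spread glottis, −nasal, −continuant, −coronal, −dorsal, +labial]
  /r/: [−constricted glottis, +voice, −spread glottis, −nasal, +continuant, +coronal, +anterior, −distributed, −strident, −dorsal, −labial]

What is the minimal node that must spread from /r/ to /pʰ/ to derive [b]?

K-node

/pʰ/ and [b] differ in [voice], [spread glottis]; every other specified feature is identical.
The smallest constituent containing every changed terminal is K-node — each of its daughters lacks at least one of the affected features.
Delinking /pʰ/'s K-node and associating /r/'s K-node gives precisely the feature bundle of [b].
[coronal], [labial] stay as in /pʰ/ although /r/ differs there, so no node dominating them spread; among the remaining candidates K-node is the lowest that derives the output.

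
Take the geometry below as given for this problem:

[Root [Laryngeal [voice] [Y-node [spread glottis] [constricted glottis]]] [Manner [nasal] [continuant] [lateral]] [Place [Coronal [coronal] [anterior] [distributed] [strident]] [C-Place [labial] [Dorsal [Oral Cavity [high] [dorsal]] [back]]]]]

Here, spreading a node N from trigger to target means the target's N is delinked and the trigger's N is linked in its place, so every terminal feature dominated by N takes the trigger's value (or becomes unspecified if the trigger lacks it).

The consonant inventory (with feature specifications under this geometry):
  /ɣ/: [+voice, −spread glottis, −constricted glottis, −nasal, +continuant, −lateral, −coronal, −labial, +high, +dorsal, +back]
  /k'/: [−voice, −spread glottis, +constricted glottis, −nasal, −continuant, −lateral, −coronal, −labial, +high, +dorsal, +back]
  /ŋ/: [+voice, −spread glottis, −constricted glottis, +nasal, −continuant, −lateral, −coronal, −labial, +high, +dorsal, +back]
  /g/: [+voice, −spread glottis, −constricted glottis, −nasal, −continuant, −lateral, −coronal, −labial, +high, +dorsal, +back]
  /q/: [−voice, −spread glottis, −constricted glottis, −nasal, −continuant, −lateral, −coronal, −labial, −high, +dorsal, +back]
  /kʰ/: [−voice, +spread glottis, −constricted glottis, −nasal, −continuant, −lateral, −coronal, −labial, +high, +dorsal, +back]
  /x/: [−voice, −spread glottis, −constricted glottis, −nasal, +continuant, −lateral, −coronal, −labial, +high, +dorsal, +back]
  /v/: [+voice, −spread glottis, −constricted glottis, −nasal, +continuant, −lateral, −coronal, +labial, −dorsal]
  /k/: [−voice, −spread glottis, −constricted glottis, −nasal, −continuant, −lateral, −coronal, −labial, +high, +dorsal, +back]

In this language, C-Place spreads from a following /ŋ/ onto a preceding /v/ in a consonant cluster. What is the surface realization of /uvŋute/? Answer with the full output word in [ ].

[uɣŋute]

Terminals under C-Place in this geometry: [labial], [high], [dorsal], [back].
After delinking /v/'s C-Place and linking /ŋ/'s, the affected terminals become [−labial], [+high], [+dorsal], [+back]; [voice], [spread glottis], [constricted glottis], … (outside C-Place) are retained from /v/.
The resulting bundle matches /ɣ/ in the inventory; substituting it for /v/ gives [uɣŋute].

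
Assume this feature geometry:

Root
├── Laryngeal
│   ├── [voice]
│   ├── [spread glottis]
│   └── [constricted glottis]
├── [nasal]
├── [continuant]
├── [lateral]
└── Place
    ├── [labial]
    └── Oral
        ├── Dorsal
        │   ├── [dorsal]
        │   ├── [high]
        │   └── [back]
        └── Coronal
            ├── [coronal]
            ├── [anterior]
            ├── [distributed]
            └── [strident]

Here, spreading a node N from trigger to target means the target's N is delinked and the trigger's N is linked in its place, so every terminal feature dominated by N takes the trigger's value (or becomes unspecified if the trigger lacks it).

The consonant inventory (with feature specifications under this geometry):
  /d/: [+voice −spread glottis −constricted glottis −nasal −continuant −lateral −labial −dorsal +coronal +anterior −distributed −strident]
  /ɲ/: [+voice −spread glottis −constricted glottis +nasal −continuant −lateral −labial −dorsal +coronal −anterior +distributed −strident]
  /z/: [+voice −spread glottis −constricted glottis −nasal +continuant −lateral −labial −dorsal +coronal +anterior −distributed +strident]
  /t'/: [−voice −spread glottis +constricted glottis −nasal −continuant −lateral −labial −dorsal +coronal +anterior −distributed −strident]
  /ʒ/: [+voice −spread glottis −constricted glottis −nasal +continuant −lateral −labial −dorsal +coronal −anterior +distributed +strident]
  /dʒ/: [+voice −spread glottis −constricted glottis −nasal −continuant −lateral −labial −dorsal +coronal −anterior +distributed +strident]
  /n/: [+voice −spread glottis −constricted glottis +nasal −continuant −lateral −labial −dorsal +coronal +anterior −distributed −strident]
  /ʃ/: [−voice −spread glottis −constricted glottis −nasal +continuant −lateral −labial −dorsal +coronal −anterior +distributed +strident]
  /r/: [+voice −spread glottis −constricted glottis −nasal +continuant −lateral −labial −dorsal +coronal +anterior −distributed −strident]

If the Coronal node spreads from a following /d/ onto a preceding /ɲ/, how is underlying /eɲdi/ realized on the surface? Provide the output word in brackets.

Coronal immediately or transitively dominates [coronal], [anterior], [distributed], [strident].
After delinking /ɲ/'s Coronal and linking /d/'s, the affected terminals become [+coronal], [+anterior], [−distributed], [−strident]; [voice], [spread glottis], [constricted glottis], … (outside Coronal) are retained from /ɲ/.
The resulting bundle matches /n/ in the inventory; substituting it for /ɲ/ gives [endi].

[endi]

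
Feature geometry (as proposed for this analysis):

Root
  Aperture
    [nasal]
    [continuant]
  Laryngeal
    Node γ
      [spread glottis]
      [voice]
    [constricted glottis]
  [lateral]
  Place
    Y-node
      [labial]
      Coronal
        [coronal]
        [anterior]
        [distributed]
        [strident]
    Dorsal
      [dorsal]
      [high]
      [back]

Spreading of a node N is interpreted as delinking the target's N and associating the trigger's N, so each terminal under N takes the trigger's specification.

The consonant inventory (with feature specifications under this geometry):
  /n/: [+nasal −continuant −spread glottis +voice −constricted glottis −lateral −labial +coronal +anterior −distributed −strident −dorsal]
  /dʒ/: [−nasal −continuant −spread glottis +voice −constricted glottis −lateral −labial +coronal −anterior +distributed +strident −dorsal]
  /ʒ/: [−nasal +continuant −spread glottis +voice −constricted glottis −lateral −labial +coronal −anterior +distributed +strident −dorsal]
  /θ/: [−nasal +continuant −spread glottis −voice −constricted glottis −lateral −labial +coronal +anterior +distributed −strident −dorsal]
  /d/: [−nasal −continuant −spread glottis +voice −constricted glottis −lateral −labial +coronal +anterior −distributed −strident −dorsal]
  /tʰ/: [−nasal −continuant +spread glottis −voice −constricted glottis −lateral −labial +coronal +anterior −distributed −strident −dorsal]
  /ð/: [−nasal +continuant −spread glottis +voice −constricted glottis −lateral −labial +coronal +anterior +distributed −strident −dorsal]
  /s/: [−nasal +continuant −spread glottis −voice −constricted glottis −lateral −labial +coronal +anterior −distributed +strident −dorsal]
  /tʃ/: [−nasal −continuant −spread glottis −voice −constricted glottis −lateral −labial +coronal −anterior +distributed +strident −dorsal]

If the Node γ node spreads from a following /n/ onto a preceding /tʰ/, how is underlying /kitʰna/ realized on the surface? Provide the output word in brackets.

[kidna]

Node γ immediately or transitively dominates [spread glottis], [voice].
The target acquires /n/'s values for everything under Node γ — [−spread glottis], [+voice] — while keeping its own [nasal], [continuant], [constricted glottis], ….
This feature bundle is that of [d], so /kitʰna/ surfaces as [kidna].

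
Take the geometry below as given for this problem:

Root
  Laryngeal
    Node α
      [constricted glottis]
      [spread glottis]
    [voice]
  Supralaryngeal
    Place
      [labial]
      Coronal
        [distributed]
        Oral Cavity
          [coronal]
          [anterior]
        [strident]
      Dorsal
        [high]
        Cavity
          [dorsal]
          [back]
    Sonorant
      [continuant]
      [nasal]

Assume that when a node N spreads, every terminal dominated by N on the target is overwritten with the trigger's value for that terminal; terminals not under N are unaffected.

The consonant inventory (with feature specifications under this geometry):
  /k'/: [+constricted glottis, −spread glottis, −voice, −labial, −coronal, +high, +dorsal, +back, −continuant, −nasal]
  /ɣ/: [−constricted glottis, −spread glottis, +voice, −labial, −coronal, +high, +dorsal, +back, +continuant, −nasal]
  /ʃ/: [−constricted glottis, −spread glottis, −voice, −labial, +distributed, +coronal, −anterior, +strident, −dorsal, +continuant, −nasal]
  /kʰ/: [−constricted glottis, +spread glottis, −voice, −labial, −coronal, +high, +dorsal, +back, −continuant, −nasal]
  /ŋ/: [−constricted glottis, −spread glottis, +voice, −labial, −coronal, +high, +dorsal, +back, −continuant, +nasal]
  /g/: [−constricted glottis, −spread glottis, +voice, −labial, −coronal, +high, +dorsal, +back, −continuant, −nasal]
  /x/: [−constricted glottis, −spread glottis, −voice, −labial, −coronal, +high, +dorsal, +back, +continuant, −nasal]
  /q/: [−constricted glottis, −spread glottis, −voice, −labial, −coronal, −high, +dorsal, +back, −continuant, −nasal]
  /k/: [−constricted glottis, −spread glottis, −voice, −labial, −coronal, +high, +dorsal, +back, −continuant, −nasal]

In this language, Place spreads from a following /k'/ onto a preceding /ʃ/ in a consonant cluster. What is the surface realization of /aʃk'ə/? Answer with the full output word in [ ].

Place immediately or transitively dominates [labial], [distributed], [coronal], [anterior], [strident], [high], [dorsal], [back].
The target acquires /k'/'s values for everything under Place — [−labial], [−coronal], [+high], [+dorsal], [+back] — while keeping its own [constricted glottis], [spread glottis], [voice], ….
The resulting bundle matches /x/ in the inventory; substituting it for /ʃ/ gives [axk'ə].

[axk'ə]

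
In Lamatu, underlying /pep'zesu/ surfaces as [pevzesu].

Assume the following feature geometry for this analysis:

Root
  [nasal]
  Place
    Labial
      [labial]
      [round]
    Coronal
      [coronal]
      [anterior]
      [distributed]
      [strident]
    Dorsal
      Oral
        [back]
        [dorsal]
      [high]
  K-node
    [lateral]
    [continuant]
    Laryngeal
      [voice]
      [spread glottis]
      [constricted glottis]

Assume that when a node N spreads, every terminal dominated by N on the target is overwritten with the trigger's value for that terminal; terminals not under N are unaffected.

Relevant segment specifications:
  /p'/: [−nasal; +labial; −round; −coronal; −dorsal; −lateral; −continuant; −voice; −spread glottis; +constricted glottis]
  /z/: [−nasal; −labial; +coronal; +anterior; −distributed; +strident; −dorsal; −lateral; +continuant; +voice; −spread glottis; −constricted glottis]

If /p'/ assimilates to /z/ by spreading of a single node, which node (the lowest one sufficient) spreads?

Comparing /p'/ with its surface form [v], the features that change are [voice], [constricted glottis], [continuant].
These terminals are all dominated by K-node, and no proper subconstituent of K-node covers them all; K-node is their lowest common ancestor.
If K-node spreads, every terminal under it takes /z/'s value, producing [v] as observed.
Since [labial], [coronal] are preserved even though /z/ disagrees there, no node above K-node spread.

K-node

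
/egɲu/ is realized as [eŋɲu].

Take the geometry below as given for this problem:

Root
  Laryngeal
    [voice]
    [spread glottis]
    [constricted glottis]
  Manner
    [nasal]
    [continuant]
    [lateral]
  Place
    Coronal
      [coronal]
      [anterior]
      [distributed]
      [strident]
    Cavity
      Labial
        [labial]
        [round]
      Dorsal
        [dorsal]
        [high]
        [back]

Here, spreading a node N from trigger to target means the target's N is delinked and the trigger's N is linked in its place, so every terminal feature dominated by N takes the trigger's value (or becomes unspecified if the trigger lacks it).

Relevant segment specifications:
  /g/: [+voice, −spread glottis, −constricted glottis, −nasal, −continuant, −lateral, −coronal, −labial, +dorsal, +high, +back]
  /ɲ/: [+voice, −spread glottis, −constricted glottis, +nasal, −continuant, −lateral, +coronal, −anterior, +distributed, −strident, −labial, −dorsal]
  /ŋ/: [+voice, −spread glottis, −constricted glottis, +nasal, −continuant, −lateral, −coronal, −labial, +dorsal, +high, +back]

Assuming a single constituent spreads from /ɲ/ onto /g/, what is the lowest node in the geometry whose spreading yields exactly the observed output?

[nasal]

/g/ and [ŋ] differ in [nasal]; every other specified feature is identical.
With a single altered terminal, the smallest constituent that could spread is that terminal — [nasal].
[coronal], [dorsal] stay as in /g/ although /ɲ/ differs there, so no node dominating them spread; among the remaining candidates [nasal] is the lowest that derives the output.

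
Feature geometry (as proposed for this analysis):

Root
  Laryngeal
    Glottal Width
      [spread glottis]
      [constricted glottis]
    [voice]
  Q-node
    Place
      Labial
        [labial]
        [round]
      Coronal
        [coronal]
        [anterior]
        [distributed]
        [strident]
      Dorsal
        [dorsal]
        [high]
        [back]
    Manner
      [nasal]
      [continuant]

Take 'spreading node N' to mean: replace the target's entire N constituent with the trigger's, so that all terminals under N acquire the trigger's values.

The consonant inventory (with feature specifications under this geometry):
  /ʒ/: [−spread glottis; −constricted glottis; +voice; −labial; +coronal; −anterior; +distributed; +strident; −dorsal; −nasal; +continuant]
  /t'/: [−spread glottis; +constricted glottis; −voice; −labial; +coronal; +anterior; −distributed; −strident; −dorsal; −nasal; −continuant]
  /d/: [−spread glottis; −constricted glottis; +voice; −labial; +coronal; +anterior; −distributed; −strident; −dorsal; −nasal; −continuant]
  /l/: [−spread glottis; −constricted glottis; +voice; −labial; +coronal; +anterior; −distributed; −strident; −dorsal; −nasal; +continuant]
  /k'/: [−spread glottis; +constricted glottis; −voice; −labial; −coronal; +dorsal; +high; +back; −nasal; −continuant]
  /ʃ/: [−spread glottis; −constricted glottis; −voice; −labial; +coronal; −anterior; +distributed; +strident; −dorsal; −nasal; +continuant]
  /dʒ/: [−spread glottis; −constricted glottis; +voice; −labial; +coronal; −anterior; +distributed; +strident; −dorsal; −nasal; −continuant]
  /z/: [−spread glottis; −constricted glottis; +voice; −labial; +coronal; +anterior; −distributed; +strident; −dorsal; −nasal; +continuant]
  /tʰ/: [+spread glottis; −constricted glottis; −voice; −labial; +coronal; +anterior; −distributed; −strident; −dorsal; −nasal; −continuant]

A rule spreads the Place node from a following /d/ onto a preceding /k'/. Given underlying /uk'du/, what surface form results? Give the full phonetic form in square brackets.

The Place node dominates the terminals [labial], [round], [coronal], [anterior], [distributed], [strident], [dorsal], [high], [back].
Spreading Place from /d/ onto /k'/ replaces those values with /d/'s: [−labial], [+coronal], [+anterior], [−distributed], [−strident], [−dorsal]. Features outside Place ([spread glottis], [constricted glottis], [voice], …) stay as in /k'/.
This feature bundle is that of [t'], so /uk'du/ surfaces as [ut'du].

[ut'du]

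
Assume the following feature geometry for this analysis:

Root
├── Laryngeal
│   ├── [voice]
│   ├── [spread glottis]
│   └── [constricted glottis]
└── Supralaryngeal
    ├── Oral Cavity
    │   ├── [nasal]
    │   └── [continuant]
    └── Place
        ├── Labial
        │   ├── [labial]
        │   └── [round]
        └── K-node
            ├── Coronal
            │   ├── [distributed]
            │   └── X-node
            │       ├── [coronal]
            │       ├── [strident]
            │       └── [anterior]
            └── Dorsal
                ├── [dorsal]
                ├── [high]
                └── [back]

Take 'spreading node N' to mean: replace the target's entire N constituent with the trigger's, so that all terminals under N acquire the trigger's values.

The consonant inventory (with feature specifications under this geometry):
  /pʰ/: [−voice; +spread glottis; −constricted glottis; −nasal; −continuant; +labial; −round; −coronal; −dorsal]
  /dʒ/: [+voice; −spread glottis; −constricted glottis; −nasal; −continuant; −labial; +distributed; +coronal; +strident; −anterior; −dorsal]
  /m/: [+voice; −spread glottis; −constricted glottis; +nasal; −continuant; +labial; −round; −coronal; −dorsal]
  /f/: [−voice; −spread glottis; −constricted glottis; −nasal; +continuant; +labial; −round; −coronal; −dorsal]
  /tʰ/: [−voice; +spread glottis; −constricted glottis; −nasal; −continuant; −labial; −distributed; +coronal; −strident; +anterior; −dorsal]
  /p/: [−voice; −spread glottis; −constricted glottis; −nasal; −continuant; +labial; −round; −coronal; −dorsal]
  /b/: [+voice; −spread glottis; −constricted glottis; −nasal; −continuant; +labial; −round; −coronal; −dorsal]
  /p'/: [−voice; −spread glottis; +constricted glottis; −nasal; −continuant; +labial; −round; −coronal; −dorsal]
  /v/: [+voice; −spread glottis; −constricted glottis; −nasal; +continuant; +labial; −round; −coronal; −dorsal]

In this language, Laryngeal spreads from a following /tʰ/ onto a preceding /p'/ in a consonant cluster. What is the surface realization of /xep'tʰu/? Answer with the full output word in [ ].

[xepʰtʰu]

Laryngeal immediately or transitively dominates [voice], [spread glottis], [constricted glottis].
After delinking /p'/'s Laryngeal and linking /tʰ/'s, the affected terminals become [−voice], [+spread glottis], [−constricted glottis]; [nasal], [continuant], [labial], … (outside Laryngeal) are retained from /p'/.
The resulting bundle matches /pʰ/ in the inventory; substituting it for /p'/ gives [xepʰtʰu].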